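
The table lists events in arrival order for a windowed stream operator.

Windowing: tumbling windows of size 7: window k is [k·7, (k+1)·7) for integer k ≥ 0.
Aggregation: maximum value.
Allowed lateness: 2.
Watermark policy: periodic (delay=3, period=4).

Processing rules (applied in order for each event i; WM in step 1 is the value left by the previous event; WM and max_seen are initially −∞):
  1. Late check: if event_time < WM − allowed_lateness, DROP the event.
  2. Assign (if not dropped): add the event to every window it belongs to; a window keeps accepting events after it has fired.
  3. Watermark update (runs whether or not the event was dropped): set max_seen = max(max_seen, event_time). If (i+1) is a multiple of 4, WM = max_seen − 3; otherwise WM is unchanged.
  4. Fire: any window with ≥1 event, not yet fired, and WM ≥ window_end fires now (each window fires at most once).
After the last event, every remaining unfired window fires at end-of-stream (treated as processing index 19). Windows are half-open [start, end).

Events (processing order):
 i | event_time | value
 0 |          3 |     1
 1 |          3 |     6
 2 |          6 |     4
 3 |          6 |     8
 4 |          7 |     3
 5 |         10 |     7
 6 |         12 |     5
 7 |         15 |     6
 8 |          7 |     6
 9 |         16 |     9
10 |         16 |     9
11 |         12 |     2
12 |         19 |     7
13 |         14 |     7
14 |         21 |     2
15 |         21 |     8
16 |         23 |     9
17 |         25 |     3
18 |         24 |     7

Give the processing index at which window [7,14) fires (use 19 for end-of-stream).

i=0 t=3 v=1: → [0,7); WM=−∞
i=1 t=3 v=6: → [0,7); WM=−∞
i=2 t=6 v=4: → [0,7); WM=−∞
i=3 t=6 v=8: → [0,7); WM=3
i=4 t=7 v=3: → [7,14); WM=3
i=5 t=10 v=7: → [7,14); WM=3
i=6 t=12 v=5: → [7,14); WM=3
i=7 t=15 v=6: → [14,21); WM=12; [0,7) fires=8
i=8 t=7 v=6: DROP (t<12-2); WM=12
i=9 t=16 v=9: → [14,21); WM=12
i=10 t=16 v=9: → [14,21); WM=12
i=11 t=12 v=2: → [7,14); WM=13
i=12 t=19 v=7: → [14,21); WM=13
i=13 t=14 v=7: → [14,21); WM=13
i=14 t=21 v=2: → [21,28); WM=13
i=15 t=21 v=8: → [21,28); WM=18; [7,14) fires=7
i=16 t=23 v=9: → [21,28); WM=18
i=17 t=25 v=3: → [21,28); WM=18
i=18 t=24 v=7: → [21,28); WM=18

15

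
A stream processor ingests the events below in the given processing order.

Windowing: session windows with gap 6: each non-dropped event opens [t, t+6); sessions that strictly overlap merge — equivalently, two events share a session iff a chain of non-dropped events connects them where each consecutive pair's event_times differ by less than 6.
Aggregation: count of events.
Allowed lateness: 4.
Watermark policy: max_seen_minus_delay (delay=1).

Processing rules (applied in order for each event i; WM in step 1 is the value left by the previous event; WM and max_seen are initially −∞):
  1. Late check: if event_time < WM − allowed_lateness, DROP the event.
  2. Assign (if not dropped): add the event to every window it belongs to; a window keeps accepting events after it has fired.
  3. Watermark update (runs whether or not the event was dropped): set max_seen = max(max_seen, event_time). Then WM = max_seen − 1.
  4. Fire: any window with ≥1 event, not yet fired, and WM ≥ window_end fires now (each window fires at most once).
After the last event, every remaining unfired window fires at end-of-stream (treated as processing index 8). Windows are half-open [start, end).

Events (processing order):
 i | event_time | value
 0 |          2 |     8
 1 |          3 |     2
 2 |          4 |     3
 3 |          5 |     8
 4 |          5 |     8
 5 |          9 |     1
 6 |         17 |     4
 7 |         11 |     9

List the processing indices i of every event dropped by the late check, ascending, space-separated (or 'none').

7

i=0 t=2 v=8: → [2,8); WM=1
i=1 t=3 v=2: → [2,9); WM=2
i=2 t=4 v=3: → [2,10); WM=3
i=3 t=5 v=8: → [2,11); WM=4
i=4 t=5 v=8: → [2,11); WM=4
i=5 t=9 v=1: → [2,15); WM=8
i=6 t=17 v=4: → [17,23); WM=16
i=7 t=11 v=9: DROP (t<16-4); WM=16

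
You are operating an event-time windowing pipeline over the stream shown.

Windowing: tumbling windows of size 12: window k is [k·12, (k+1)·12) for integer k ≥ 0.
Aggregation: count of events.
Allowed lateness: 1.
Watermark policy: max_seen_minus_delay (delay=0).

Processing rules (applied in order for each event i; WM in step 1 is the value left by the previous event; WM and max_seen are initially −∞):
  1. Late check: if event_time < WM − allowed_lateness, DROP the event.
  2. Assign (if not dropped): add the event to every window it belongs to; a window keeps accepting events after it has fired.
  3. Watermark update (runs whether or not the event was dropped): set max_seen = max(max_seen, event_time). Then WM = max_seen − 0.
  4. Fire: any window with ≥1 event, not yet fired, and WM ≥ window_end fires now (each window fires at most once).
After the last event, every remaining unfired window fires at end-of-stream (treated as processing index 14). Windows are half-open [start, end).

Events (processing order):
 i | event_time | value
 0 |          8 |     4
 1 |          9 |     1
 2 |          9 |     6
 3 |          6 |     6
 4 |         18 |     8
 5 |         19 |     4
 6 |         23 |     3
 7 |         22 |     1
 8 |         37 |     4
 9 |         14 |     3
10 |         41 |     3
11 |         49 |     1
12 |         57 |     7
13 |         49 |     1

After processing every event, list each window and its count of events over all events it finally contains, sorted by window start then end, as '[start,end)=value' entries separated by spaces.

i=0 t=8 v=4: → [0,12); WM=8
i=1 t=9 v=1: → [0,12); WM=9
i=2 t=9 v=6: → [0,12); WM=9
i=3 t=6 v=6: DROP (t<9-1); WM=9
i=4 t=18 v=8: → [12,24); WM=18; [0,12) fires=3
i=5 t=19 v=4: → [12,24); WM=19
i=6 t=23 v=3: → [12,24); WM=23
i=7 t=22 v=1: → [12,24); WM=23
i=8 t=37 v=4: → [36,48); WM=37; [12,24) fires=4
i=9 t=14 v=3: DROP (t<37-1); WM=37
i=10 t=41 v=3: → [36,48); WM=41
i=11 t=49 v=1: → [48,60); WM=49; [36,48) fires=2
i=12 t=57 v=7: → [48,60); WM=57
i=13 t=49 v=1: DROP (t<57-1); WM=57

[0,12)=3 [12,24)=4 [36,48)=2 [48,60)=2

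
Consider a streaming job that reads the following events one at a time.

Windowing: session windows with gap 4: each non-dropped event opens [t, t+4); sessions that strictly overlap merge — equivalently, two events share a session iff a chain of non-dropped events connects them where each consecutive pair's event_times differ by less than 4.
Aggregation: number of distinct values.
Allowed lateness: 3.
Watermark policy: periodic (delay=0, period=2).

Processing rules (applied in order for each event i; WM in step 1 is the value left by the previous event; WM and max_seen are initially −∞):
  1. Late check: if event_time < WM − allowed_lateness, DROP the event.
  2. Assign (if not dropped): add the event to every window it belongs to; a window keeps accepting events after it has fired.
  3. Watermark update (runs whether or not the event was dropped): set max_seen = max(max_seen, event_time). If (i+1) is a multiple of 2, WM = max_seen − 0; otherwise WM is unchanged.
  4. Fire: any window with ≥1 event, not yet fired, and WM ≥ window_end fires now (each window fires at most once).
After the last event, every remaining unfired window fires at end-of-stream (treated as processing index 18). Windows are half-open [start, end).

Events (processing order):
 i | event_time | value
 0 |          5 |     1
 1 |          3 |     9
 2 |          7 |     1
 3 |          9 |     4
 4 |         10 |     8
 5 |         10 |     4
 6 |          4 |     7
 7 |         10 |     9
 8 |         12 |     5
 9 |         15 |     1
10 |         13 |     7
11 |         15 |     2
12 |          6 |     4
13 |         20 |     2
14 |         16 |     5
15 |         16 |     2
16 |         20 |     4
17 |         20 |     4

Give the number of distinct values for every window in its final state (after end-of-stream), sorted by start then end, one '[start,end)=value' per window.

i=0 t=5 v=1: → [5,9); WM=−∞
i=1 t=3 v=9: → [3,9); WM=5
i=2 t=7 v=1: → [3,11); WM=5
i=3 t=9 v=4: → [3,13); WM=9
i=4 t=10 v=8: → [3,14); WM=9
i=5 t=10 v=4: → [3,14); WM=10
i=6 t=4 v=7: DROP (t<10-3); WM=10
i=7 t=10 v=9: → [3,14); WM=10
i=8 t=12 v=5: → [3,16); WM=10
i=9 t=15 v=1: → [3,19); WM=15
i=10 t=13 v=7: → [3,19); WM=15
i=11 t=15 v=2: → [3,19); WM=15
i=12 t=6 v=4: DROP (t<15-3); WM=15
i=13 t=20 v=2: → [20,24); WM=20
i=14 t=16 v=5: DROP (t<20-3); WM=20
i=15 t=16 v=2: DROP (t<20-3); WM=20
i=16 t=20 v=4: → [20,24); WM=20
i=17 t=20 v=4: → [20,24); WM=20

[3,19)=7 [20,24)=2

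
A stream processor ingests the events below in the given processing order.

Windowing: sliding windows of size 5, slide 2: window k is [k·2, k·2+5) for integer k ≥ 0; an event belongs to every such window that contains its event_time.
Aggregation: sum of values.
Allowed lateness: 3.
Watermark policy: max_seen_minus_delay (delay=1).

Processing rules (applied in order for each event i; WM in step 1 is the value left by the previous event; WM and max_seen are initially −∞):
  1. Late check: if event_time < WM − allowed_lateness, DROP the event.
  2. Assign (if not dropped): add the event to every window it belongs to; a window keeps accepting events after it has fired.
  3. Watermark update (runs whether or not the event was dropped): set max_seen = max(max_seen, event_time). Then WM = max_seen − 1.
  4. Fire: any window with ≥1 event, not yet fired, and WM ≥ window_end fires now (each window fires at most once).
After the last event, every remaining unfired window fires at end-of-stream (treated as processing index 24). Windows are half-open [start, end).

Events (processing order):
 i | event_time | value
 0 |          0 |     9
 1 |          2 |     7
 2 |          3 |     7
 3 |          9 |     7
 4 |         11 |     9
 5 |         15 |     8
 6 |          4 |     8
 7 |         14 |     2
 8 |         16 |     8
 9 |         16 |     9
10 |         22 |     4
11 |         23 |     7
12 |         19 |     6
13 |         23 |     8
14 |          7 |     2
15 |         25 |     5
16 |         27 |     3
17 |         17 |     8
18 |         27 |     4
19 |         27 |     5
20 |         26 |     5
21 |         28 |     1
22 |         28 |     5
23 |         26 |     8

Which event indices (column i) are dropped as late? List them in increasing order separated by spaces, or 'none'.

i=0 t=0 v=9: → [0,5); WM=-1
i=1 t=2 v=7: → [2,7),[0,5); WM=1
i=2 t=3 v=7: → [2,7),[0,5); WM=2
i=3 t=9 v=7: → [8,13),[6,11); WM=8; [0,5) fires=23 [2,7) fires=14
i=4 t=11 v=9: → [10,15),[8,13); WM=10
i=5 t=15 v=8: → [14,19),[12,17); WM=14; [6,11) fires=7 [8,13) fires=16
i=6 t=4 v=8: DROP (t<14-3); WM=14
i=7 t=14 v=2: → [14,19),[12,17),[10,15); WM=14
i=8 t=16 v=8: → [16,21),[14,19),[12,17); WM=15; [10,15) fires=11
i=9 t=16 v=9: → [16,21),[14,19),[12,17); WM=15
i=10 t=22 v=4: → [22,27),[20,25),[18,23); WM=21; [12,17) fires=27 [14,19) fires=27 [16,21) fires=17
i=11 t=23 v=7: → [22,27),[20,25); WM=22
i=12 t=19 v=6: → [18,23),[16,21); WM=22
i=13 t=23 v=8: → [22,27),[20,25); WM=22
i=14 t=7 v=2: DROP (t<22-3); WM=22
i=15 t=25 v=5: → [24,29),[22,27); WM=24; [18,23) fires=10
i=16 t=27 v=3: → [26,31),[24,29); WM=26; [20,25) fires=19
i=17 t=17 v=8: DROP (t<26-3); WM=26
i=18 t=27 v=4: → [26,31),[24,29); WM=26
i=19 t=27 v=5: → [26,31),[24,29); WM=26
i=20 t=26 v=5: → [26,31),[24,29),[22,27); WM=26
i=21 t=28 v=1: → [28,33),[26,31),[24,29); WM=27; [22,27) fires=29
i=22 t=28 v=5: → [28,33),[26,31),[24,29); WM=27
i=23 t=26 v=8: → [26,31),[24,29),[22,27); WM=27

6 14 17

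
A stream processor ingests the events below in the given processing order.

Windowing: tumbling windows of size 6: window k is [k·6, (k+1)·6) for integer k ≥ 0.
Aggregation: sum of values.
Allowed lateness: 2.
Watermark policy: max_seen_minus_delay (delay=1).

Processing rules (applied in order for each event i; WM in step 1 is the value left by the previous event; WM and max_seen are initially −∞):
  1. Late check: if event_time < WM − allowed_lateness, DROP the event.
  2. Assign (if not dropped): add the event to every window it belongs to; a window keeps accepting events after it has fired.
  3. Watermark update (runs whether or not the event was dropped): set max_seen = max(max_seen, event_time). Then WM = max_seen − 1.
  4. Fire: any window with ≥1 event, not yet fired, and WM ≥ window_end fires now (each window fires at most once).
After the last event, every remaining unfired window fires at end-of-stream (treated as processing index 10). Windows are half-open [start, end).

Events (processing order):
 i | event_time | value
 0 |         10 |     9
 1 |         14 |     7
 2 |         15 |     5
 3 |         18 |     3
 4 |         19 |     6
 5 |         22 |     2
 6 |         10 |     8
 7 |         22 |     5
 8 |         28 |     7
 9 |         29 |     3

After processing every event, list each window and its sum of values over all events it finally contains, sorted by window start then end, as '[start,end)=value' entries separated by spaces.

[6,12)=9 [12,18)=12 [18,24)=16 [24,30)=10

i=0 t=10 v=9: → [6,12); WM=9
i=1 t=14 v=7: → [12,18); WM=13; [6,12) fires=9
i=2 t=15 v=5: → [12,18); WM=14
i=3 t=18 v=3: → [18,24); WM=17
i=4 t=19 v=6: → [18,24); WM=18; [12,18) fires=12
i=5 t=22 v=2: → [18,24); WM=21
i=6 t=10 v=8: DROP (t<21-2); WM=21
i=7 t=22 v=5: → [18,24); WM=21
i=8 t=28 v=7: → [24,30); WM=27; [18,24) fires=16
i=9 t=29 v=3: → [24,30); WM=28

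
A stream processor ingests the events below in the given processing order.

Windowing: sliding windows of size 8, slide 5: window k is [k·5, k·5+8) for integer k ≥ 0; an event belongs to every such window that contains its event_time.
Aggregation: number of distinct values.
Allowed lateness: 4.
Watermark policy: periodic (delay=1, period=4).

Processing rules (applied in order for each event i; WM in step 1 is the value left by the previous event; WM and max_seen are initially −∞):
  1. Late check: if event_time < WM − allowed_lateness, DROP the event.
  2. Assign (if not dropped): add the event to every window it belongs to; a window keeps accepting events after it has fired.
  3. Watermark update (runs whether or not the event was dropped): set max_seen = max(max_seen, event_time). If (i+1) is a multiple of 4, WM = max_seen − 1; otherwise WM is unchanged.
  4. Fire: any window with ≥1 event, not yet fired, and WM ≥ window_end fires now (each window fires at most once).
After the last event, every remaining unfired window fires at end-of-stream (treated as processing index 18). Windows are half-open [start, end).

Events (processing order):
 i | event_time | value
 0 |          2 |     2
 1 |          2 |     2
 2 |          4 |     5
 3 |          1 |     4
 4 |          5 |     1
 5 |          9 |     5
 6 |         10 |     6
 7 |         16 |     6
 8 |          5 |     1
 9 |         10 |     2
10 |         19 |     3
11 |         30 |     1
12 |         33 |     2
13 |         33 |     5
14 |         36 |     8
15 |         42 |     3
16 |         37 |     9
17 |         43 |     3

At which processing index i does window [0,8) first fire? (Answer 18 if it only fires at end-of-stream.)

7

i=0 t=2 v=2: → [0,8); WM=−∞
i=1 t=2 v=2: → [0,8); WM=−∞
i=2 t=4 v=5: → [0,8); WM=−∞
i=3 t=1 v=4: → [0,8); WM=3
i=4 t=5 v=1: → [5,13),[0,8); WM=3
i=5 t=9 v=5: → [5,13); WM=3
i=6 t=10 v=6: → [10,18),[5,13); WM=3
i=7 t=16 v=6: → [15,23),[10,18); WM=15; [0,8) fires=4 [5,13) fires=3
i=8 t=5 v=1: DROP (t<15-4); WM=15
i=9 t=10 v=2: DROP (t<15-4); WM=15
i=10 t=19 v=3: → [15,23); WM=15
i=11 t=30 v=1: → [30,38),[25,33); WM=29; [10,18) fires=1 [15,23) fires=2
i=12 t=33 v=2: → [30,38); WM=29
i=13 t=33 v=5: → [30,38); WM=29
i=14 t=36 v=8: → [35,43),[30,38); WM=29
i=15 t=42 v=3: → [40,48),[35,43); WM=41; [25,33) fires=1 [30,38) fires=4
i=16 t=37 v=9: → [35,43),[30,38); WM=41
i=17 t=43 v=3: → [40,48); WM=41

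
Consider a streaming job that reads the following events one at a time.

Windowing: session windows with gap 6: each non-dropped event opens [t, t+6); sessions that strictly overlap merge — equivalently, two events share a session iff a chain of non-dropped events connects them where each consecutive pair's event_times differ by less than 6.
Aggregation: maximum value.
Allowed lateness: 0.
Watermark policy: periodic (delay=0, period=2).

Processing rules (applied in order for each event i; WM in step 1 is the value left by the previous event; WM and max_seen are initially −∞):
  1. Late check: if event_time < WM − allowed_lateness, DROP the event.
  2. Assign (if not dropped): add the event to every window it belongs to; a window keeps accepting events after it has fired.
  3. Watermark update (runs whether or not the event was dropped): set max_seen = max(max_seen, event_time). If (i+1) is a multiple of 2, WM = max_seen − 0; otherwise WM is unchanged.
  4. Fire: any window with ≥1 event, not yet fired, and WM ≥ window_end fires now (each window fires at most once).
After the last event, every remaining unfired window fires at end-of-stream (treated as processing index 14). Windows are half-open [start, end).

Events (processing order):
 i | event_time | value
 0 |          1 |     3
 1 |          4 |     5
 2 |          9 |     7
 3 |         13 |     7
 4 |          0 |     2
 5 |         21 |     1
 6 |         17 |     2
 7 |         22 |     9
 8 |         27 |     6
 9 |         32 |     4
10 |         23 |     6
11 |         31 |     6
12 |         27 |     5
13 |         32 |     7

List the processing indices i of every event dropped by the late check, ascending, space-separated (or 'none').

i=0 t=1 v=3: → [1,7); WM=−∞
i=1 t=4 v=5: → [1,10); WM=4
i=2 t=9 v=7: → [1,15); WM=4
i=3 t=13 v=7: → [1,19); WM=13
i=4 t=0 v=2: DROP (t<13-0); WM=13
i=5 t=21 v=1: → [21,27); WM=21
i=6 t=17 v=2: DROP (t<21-0); WM=21
i=7 t=22 v=9: → [21,28); WM=22
i=8 t=27 v=6: → [21,33); WM=22
i=9 t=32 v=4: → [21,38); WM=32
i=10 t=23 v=6: DROP (t<32-0); WM=32
i=11 t=31 v=6: DROP (t<32-0); WM=32
i=12 t=27 v=5: DROP (t<32-0); WM=32
i=13 t=32 v=7: → [21,38); WM=32

4 6 10 11 12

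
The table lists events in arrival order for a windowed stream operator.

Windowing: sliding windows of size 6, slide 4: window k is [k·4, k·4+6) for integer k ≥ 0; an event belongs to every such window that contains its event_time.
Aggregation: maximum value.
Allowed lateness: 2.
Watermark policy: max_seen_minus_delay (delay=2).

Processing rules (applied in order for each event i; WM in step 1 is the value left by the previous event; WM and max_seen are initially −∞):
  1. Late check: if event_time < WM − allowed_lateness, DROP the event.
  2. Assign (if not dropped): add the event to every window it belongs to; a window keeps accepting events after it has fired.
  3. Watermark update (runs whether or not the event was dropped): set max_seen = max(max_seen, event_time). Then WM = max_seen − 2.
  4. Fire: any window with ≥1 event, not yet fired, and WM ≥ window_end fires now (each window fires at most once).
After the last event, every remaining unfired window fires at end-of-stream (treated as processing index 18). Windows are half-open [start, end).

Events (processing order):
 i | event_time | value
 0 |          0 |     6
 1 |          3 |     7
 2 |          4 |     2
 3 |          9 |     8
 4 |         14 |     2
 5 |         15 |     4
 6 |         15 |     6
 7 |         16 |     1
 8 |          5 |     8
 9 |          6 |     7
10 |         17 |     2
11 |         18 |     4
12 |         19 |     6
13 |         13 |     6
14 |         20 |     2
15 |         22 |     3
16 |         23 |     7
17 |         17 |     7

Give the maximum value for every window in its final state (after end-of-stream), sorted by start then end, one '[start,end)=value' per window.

i=0 t=0 v=6: → [0,6); WM=-2
i=1 t=3 v=7: → [0,6); WM=1
i=2 t=4 v=2: → [4,10),[0,6); WM=2
i=3 t=9 v=8: → [8,14),[4,10); WM=7; [0,6) fires=7
i=4 t=14 v=2: → [12,18); WM=12; [4,10) fires=8
i=5 t=15 v=4: → [12,18); WM=13
i=6 t=15 v=6: → [12,18); WM=13
i=7 t=16 v=1: → [16,22),[12,18); WM=14; [8,14) fires=8
i=8 t=5 v=8: DROP (t<14-2); WM=14
i=9 t=6 v=7: DROP (t<14-2); WM=14
i=10 t=17 v=2: → [16,22),[12,18); WM=15
i=11 t=18 v=4: → [16,22); WM=16
i=12 t=19 v=6: → [16,22); WM=17
i=13 t=13 v=6: DROP (t<17-2); WM=17
i=14 t=20 v=2: → [20,26),[16,22); WM=18; [12,18) fires=6
i=15 t=22 v=3: → [20,26); WM=20
i=16 t=23 v=7: → [20,26); WM=21
i=17 t=17 v=7: DROP (t<21-2); WM=21

[0,6)=7 [4,10)=8 [8,14)=8 [12,18)=6 [16,22)=6 [20,26)=7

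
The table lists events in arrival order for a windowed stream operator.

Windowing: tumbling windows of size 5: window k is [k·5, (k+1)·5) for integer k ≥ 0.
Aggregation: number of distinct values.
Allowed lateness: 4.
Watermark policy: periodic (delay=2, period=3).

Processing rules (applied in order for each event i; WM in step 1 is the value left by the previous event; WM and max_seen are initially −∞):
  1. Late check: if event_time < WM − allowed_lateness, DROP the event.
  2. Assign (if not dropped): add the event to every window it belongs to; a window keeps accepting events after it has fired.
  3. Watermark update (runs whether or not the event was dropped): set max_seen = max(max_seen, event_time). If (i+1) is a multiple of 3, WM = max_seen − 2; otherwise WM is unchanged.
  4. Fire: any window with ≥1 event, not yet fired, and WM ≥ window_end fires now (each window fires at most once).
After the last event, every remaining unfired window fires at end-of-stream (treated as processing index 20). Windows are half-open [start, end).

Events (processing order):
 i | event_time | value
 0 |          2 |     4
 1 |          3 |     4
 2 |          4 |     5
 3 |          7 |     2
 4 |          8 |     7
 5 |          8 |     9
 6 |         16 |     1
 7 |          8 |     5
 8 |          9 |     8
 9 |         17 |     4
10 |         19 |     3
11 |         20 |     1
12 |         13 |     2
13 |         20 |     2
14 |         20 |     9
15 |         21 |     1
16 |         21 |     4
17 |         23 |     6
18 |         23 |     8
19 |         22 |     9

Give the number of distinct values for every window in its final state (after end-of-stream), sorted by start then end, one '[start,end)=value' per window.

[0,5)=2 [5,10)=5 [15,20)=3 [20,25)=6

i=0 t=2 v=4: → [0,5); WM=−∞
i=1 t=3 v=4: → [0,5); WM=−∞
i=2 t=4 v=5: → [0,5); WM=2
i=3 t=7 v=2: → [5,10); WM=2
i=4 t=8 v=7: → [5,10); WM=2
i=5 t=8 v=9: → [5,10); WM=6; [0,5) fires=2
i=6 t=16 v=1: → [15,20); WM=6
i=7 t=8 v=5: → [5,10); WM=6
i=8 t=9 v=8: → [5,10); WM=14; [5,10) fires=5
i=9 t=17 v=4: → [15,20); WM=14
i=10 t=19 v=3: → [15,20); WM=14
i=11 t=20 v=1: → [20,25); WM=18
i=12 t=13 v=2: DROP (t<18-4); WM=18
i=13 t=20 v=2: → [20,25); WM=18
i=14 t=20 v=9: → [20,25); WM=18
i=15 t=21 v=1: → [20,25); WM=18
i=16 t=21 v=4: → [20,25); WM=18
i=17 t=23 v=6: → [20,25); WM=21; [15,20) fires=3
i=18 t=23 v=8: → [20,25); WM=21
i=19 t=22 v=9: → [20,25); WM=21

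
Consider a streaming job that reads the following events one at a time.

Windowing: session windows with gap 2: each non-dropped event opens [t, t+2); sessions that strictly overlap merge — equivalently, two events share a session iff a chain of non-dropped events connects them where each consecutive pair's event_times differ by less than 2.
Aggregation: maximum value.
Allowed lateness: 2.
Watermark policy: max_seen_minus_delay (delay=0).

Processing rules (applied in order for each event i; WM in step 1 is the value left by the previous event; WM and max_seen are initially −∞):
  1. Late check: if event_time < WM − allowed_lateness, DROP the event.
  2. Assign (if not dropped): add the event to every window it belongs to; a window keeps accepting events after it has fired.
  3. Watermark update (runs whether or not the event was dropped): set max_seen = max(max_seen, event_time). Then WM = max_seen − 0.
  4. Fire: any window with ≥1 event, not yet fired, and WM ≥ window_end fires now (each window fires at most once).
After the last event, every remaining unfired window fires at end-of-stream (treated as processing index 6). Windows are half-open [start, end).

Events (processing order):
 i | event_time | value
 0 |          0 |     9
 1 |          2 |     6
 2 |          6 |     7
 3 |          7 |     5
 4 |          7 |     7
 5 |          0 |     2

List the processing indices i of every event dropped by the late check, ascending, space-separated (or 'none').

5

i=0 t=0 v=9: → [0,2); WM=0
i=1 t=2 v=6: → [2,4); WM=2
i=2 t=6 v=7: → [6,8); WM=6
i=3 t=7 v=5: → [6,9); WM=7
i=4 t=7 v=7: → [6,9); WM=7
i=5 t=0 v=2: DROP (t<7-2); WM=7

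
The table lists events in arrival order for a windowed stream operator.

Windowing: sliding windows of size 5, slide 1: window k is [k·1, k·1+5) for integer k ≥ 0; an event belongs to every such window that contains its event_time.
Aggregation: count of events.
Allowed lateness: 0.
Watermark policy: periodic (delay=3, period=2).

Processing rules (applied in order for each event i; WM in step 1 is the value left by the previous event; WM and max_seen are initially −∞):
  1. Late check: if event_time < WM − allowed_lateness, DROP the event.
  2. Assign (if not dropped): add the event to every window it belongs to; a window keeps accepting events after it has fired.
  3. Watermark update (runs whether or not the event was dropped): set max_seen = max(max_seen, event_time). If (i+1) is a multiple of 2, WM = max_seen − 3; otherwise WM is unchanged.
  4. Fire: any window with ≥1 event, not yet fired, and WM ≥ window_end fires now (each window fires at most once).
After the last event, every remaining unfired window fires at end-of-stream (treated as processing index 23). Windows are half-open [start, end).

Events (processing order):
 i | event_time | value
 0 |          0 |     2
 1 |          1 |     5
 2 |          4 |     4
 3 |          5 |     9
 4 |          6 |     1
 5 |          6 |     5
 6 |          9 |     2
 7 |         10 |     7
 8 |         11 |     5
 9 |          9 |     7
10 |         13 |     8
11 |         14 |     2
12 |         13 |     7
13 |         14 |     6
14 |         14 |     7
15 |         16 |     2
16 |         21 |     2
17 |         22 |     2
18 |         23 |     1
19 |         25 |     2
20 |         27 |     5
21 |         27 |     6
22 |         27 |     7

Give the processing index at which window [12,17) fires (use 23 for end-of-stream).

17

i=0 t=0 v=2: → [0,5); WM=−∞
i=1 t=1 v=5: → [1,6),[0,5); WM=-2
i=2 t=4 v=4: → [4,9),[3,8),[2,7),[1,6),[0,5); WM=-2
i=3 t=5 v=9: → [5,10),[4,9),[3,8),[2,7),[1,6); WM=2
i=4 t=6 v=1: → [6,11),[5,10),[4,9),[3,8),[2,7); WM=2
i=5 t=6 v=5: → [6,11),[5,10),[4,9),[3,8),[2,7); WM=3
i=6 t=9 v=2: → [9,14),[8,13),[7,12),[6,11),[5,10); WM=3
i=7 t=10 v=7: → [10,15),[9,14),[8,13),[7,12),[6,11); WM=7; [0,5) fires=3 [1,6) fires=3 [2,7) fires=4
i=8 t=11 v=5: → [11,16),[10,15),[9,14),[8,13),[7,12); WM=7
i=9 t=9 v=7: → [9,14),[8,13),[7,12),[6,11),[5,10); WM=8; [3,8) fires=4
i=10 t=13 v=8: → [13,18),[12,17),[11,16),[10,15),[9,14); WM=8
i=11 t=14 v=2: → [14,19),[13,18),[12,17),[11,16),[10,15); WM=11; [4,9) fires=4 [5,10) fires=5 [6,11) fires=5
i=12 t=13 v=7: → [13,18),[12,17),[11,16),[10,15),[9,14); WM=11
i=13 t=14 v=6: → [14,19),[13,18),[12,17),[11,16),[10,15); WM=11
i=14 t=14 v=7: → [14,19),[13,18),[12,17),[11,16),[10,15); WM=11
i=15 t=16 v=2: → [16,21),[15,20),[14,19),[13,18),[12,17); WM=13; [7,12) fires=4 [8,13) fires=4
i=16 t=21 v=2: → [21,26),[20,25),[19,24),[18,23),[17,22); WM=13
i=17 t=22 v=2: → [22,27),[21,26),[20,25),[19,24),[18,23); WM=19; [9,14) fires=6 [10,15) fires=7 [11,16) fires=6 [12,17) fires=6 [13,18) fires=6 [14,19) fires=4
i=18 t=23 v=1: → [23,28),[22,27),[21,26),[20,25),[19,24); WM=19
i=19 t=25 v=2: → [25,30),[24,29),[23,28),[22,27),[21,26); WM=22; [15,20) fires=1 [16,21) fires=1 [17,22) fires=1
i=20 t=27 v=5: → [27,32),[26,31),[25,30),[24,29),[23,28); WM=22
i=21 t=27 v=6: → [27,32),[26,31),[25,30),[24,29),[23,28); WM=24; [18,23) fires=2 [19,24) fires=3
i=22 t=27 v=7: → [27,32),[26,31),[25,30),[24,29),[23,28); WM=24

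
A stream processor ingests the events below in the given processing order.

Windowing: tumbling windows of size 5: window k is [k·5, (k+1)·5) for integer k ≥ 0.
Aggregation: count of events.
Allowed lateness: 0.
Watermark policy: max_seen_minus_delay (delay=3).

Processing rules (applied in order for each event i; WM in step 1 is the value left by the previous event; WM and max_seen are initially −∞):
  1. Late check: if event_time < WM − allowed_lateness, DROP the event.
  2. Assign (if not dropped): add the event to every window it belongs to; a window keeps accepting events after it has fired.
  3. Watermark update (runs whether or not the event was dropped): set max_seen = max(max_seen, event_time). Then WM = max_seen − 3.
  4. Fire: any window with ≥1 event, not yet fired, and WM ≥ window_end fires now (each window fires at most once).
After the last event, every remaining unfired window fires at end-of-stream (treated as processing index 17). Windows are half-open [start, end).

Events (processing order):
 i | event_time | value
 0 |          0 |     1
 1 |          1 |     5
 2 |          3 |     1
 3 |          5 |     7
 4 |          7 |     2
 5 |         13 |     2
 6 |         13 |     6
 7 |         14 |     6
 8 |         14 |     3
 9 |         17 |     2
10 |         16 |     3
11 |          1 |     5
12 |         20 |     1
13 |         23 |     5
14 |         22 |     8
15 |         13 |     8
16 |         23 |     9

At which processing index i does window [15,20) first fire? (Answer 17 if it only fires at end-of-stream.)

i=0 t=0 v=1: → [0,5); WM=-3
i=1 t=1 v=5: → [0,5); WM=-2
i=2 t=3 v=1: → [0,5); WM=0
i=3 t=5 v=7: → [5,10); WM=2
i=4 t=7 v=2: → [5,10); WM=4
i=5 t=13 v=2: → [10,15); WM=10; [0,5) fires=3 [5,10) fires=2
i=6 t=13 v=6: → [10,15); WM=10
i=7 t=14 v=6: → [10,15); WM=11
i=8 t=14 v=3: → [10,15); WM=11
i=9 t=17 v=2: → [15,20); WM=14
i=10 t=16 v=3: → [15,20); WM=14
i=11 t=1 v=5: DROP (t<14-0); WM=14
i=12 t=20 v=1: → [20,25); WM=17; [10,15) fires=4
i=13 t=23 v=5: → [20,25); WM=20; [15,20) fires=2
i=14 t=22 v=8: → [20,25); WM=20
i=15 t=13 v=8: DROP (t<20-0); WM=20
i=16 t=23 v=9: → [20,25); WM=20

13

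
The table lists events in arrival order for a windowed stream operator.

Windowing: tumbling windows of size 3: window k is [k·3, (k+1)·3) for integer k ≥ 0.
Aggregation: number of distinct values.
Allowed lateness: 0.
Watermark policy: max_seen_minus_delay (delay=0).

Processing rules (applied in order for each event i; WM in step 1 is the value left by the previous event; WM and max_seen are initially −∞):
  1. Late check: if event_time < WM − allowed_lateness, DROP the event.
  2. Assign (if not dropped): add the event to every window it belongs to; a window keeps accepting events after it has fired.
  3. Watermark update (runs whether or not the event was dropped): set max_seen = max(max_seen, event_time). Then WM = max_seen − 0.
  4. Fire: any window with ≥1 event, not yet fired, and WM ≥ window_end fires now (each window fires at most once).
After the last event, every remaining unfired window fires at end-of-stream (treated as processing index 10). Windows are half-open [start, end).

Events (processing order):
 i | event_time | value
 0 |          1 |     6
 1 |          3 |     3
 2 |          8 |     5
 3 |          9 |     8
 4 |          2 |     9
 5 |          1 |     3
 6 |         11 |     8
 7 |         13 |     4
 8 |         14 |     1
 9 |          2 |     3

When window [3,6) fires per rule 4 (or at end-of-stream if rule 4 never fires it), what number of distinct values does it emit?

1

i=0 t=1 v=6: → [0,3); WM=1
i=1 t=3 v=3: → [3,6); WM=3; [0,3) fires=1
i=2 t=8 v=5: → [6,9); WM=8; [3,6) fires=1
i=3 t=9 v=8: → [9,12); WM=9; [6,9) fires=1
i=4 t=2 v=9: DROP (t<9-0); WM=9
i=5 t=1 v=3: DROP (t<9-0); WM=9
i=6 t=11 v=8: → [9,12); WM=11
i=7 t=13 v=4: → [12,15); WM=13; [9,12) fires=1
i=8 t=14 v=1: → [12,15); WM=14
i=9 t=2 v=3: DROP (t<14-0); WM=14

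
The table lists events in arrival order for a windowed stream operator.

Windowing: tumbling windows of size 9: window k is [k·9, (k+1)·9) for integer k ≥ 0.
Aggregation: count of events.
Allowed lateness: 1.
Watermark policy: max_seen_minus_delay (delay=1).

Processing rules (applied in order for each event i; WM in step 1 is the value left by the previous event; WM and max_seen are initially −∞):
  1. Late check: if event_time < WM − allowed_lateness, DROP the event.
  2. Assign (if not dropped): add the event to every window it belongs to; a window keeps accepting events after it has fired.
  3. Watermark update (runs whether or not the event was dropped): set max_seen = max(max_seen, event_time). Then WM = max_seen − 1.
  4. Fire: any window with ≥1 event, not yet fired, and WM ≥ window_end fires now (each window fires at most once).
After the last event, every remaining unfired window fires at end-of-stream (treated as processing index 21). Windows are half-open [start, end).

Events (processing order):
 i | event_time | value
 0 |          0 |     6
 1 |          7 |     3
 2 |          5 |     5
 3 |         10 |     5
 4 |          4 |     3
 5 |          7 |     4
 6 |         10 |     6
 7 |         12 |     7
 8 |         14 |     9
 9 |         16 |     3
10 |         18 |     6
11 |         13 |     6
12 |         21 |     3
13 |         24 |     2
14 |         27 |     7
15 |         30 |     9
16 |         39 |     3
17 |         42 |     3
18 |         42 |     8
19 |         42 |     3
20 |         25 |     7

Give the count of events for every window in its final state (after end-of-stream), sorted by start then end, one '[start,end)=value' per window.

[0,9)=3 [9,18)=5 [18,27)=3 [27,36)=2 [36,45)=4

i=0 t=0 v=6: → [0,9); WM=-1
i=1 t=7 v=3: → [0,9); WM=6
i=2 t=5 v=5: → [0,9); WM=6
i=3 t=10 v=5: → [9,18); WM=9; [0,9) fires=3
i=4 t=4 v=3: DROP (t<9-1); WM=9
i=5 t=7 v=4: DROP (t<9-1); WM=9
i=6 t=10 v=6: → [9,18); WM=9
i=7 t=12 v=7: → [9,18); WM=11
i=8 t=14 v=9: → [9,18); WM=13
i=9 t=16 v=3: → [9,18); WM=15
i=10 t=18 v=6: → [18,27); WM=17
i=11 t=13 v=6: DROP (t<17-1); WM=17
i=12 t=21 v=3: → [18,27); WM=20; [9,18) fires=5
i=13 t=24 v=2: → [18,27); WM=23
i=14 t=27 v=7: → [27,36); WM=26
i=15 t=30 v=9: → [27,36); WM=29; [18,27) fires=3
i=16 t=39 v=3: → [36,45); WM=38; [27,36) fires=2
i=17 t=42 v=3: → [36,45); WM=41
i=18 t=42 v=8: → [36,45); WM=41
i=19 t=42 v=3: → [36,45); WM=41
i=20 t=25 v=7: DROP (t<41-1); WM=41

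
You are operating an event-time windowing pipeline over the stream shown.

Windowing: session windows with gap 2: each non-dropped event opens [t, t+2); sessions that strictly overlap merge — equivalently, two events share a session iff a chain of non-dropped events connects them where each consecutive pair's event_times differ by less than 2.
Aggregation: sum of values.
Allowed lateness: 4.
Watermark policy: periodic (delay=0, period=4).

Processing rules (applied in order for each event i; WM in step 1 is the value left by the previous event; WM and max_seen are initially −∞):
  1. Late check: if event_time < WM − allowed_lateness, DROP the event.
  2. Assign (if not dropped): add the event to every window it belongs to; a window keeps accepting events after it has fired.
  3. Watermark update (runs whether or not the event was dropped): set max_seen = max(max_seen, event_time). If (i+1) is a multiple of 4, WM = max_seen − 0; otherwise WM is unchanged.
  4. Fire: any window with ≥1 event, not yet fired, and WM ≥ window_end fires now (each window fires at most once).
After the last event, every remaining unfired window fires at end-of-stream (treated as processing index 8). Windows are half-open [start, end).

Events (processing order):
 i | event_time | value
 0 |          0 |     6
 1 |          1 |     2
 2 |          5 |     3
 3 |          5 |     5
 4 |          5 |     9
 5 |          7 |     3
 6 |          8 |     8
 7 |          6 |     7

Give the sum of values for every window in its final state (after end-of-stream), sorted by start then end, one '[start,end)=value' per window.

[0,3)=8 [5,10)=35

i=0 t=0 v=6: → [0,2); WM=−∞
i=1 t=1 v=2: → [0,3); WM=−∞
i=2 t=5 v=3: → [5,7); WM=−∞
i=3 t=5 v=5: → [5,7); WM=5
i=4 t=5 v=9: → [5,7); WM=5
i=5 t=7 v=3: → [7,9); WM=5
i=6 t=8 v=8: → [7,10); WM=5
i=7 t=6 v=7: → [5,10); WM=8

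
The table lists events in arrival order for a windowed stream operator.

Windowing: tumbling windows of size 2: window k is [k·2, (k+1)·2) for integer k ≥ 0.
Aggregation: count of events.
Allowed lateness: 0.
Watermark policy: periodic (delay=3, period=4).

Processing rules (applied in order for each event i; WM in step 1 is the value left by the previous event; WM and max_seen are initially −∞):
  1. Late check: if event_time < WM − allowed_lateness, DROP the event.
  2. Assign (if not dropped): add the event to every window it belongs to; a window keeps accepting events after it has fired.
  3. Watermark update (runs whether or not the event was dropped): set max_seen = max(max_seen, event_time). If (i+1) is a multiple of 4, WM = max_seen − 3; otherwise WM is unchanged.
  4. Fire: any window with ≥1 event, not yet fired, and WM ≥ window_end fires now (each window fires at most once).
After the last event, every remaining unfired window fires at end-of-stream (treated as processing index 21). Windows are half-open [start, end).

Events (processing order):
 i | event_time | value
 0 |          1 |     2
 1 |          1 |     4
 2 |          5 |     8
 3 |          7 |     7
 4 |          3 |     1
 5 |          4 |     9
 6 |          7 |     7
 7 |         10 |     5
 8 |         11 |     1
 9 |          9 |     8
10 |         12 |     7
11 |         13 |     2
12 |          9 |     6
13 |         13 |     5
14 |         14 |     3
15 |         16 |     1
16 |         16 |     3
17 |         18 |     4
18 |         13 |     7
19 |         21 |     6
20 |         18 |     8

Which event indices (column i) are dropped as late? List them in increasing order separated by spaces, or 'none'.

4 12

i=0 t=1 v=2: → [0,2); WM=−∞
i=1 t=1 v=4: → [0,2); WM=−∞
i=2 t=5 v=8: → [4,6); WM=−∞
i=3 t=7 v=7: → [6,8); WM=4; [0,2) fires=2
i=4 t=3 v=1: DROP (t<4-0); WM=4
i=5 t=4 v=9: → [4,6); WM=4
i=6 t=7 v=7: → [6,8); WM=4
i=7 t=10 v=5: → [10,12); WM=7; [4,6) fires=2
i=8 t=11 v=1: → [10,12); WM=7
i=9 t=9 v=8: → [8,10); WM=7
i=10 t=12 v=7: → [12,14); WM=7
i=11 t=13 v=2: → [12,14); WM=10; [6,8) fires=2 [8,10) fires=1
i=12 t=9 v=6: DROP (t<10-0); WM=10
i=13 t=13 v=5: → [12,14); WM=10
i=14 t=14 v=3: → [14,16); WM=10
i=15 t=16 v=1: → [16,18); WM=13; [10,12) fires=2
i=16 t=16 v=3: → [16,18); WM=13
i=17 t=18 v=4: → [18,20); WM=13
i=18 t=13 v=7: → [12,14); WM=13
i=19 t=21 v=6: → [20,22); WM=18; [12,14) fires=4 [14,16) fires=1 [16,18) fires=2
i=20 t=18 v=8: → [18,20); WM=18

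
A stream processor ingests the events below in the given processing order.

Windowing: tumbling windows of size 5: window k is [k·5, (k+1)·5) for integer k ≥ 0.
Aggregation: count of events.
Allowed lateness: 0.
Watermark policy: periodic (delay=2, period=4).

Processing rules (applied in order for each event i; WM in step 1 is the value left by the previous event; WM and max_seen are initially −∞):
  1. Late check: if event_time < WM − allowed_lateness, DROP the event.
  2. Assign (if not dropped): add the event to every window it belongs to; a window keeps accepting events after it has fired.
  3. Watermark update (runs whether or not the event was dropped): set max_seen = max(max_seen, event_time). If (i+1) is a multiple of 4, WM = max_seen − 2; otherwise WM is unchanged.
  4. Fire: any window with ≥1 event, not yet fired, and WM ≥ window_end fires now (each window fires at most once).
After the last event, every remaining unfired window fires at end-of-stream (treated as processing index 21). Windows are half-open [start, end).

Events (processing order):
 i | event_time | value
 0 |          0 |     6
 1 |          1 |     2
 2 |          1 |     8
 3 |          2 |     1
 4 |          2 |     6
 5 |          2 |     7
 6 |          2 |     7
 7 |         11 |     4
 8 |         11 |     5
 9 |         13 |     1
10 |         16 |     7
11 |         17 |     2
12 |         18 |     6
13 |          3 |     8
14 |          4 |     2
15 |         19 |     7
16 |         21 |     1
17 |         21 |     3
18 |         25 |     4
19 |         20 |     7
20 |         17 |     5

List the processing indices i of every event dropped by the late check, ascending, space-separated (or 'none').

i=0 t=0 v=6: → [0,5); WM=−∞
i=1 t=1 v=2: → [0,5); WM=−∞
i=2 t=1 v=8: → [0,5); WM=−∞
i=3 t=2 v=1: → [0,5); WM=0
i=4 t=2 v=6: → [0,5); WM=0
i=5 t=2 v=7: → [0,5); WM=0
i=6 t=2 v=7: → [0,5); WM=0
i=7 t=11 v=4: → [10,15); WM=9; [0,5) fires=7
i=8 t=11 v=5: → [10,15); WM=9
i=9 t=13 v=1: → [10,15); WM=9
i=10 t=16 v=7: → [15,20); WM=9
i=11 t=17 v=2: → [15,20); WM=15; [10,15) fires=3
i=12 t=18 v=6: → [15,20); WM=15
i=13 t=3 v=8: DROP (t<15-0); WM=15
i=14 t=4 v=2: DROP (t<15-0); WM=15
i=15 t=19 v=7: → [15,20); WM=17
i=16 t=21 v=1: → [20,25); WM=17
i=17 t=21 v=3: → [20,25); WM=17
i=18 t=25 v=4: → [25,30); WM=17
i=19 t=20 v=7: → [20,25); WM=23; [15,20) fires=4
i=20 t=17 v=5: DROP (t<23-0); WM=23

13 14 20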